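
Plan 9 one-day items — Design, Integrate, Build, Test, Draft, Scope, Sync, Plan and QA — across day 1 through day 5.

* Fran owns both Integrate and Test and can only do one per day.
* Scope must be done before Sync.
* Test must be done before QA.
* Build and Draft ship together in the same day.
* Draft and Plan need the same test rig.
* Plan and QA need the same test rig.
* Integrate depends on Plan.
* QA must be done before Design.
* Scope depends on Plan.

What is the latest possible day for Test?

day 3

Downstream work caps Test at day 3.
Test at day 3 is achievable: Design in day 5, QA in day 4, Sync in day 3, Scope in day 2, Plan in day 1, Integrate in day 2, Build in day 2, Test in day 3, Draft in day 2.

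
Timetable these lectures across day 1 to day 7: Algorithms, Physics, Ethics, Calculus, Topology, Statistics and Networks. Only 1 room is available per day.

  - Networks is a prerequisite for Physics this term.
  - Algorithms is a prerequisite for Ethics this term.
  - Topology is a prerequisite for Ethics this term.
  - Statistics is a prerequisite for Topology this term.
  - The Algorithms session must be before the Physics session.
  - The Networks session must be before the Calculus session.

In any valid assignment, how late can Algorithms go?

Downstream work caps Algorithms at day 6.
Algorithms at day 5 is achievable: Calculus=day 4; Algorithms=day 5; Statistics=day 1; Ethics=day 7; Physics=day 6; Topology=day 2; Networks=day 3.
Nothing later works — the capacity limit rule out every day after day 5.

day 5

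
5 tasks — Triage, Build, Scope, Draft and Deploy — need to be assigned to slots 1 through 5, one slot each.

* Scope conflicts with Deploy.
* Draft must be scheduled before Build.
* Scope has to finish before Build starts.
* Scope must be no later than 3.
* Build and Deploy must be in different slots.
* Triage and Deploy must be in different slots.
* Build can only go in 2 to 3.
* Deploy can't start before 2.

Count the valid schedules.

52

Splitting on Triage: it can be 1 (13), 2 (11), 3 (12), 4 (8), 5 (8). Listing each branch's schedules as (Build, Scope, Draft, Deploy):
Triage=1: (2,1,1,3) (2,1,1,4) (2,1,1,5) (3,1,1,2) (3,1,1,4) (3,1,1,5) (3,1,2,2) (3,1,2,4) (3,1,2,5) (3,2,1,4) (3,2,1,5) (3,2,2,4) (3,2,2,5) — 13.
Triage=2: (2,1,1,3) (2,1,1,4) (2,1,1,5) (3,1,1,4) (3,1,1,5) (3,1,2,4) (3,1,2,5) (3,2,1,4) (3,2,1,5) (3,2,2,4) (3,2,2,5) — 11.
Triage=3: (2,1,1,4) (2,1,1,5) (3,1,1,2) (3,1,1,4) (3,1,1,5) (3,1,2,2) (3,1,2,4) (3,1,2,5) (3,2,1,4) (3,2,1,5) (3,2,2,4) (3,2,2,5) — 12.
Triage=4: (2,1,1,3) (2,1,1,5) (3,1,1,2) (3,1,1,5) (3,1,2,2) (3,1,2,5) (3,2,1,5) (3,2,2,5) — 8.
Triage=5: (2,1,1,3) (2,1,1,4) (3,1,1,2) (3,1,1,4) (3,1,2,2) (3,1,2,4) (3,2,1,4) (3,2,2,4) — 8.
Summing: 13 + 11 + 12 + 8 + 8 = 52.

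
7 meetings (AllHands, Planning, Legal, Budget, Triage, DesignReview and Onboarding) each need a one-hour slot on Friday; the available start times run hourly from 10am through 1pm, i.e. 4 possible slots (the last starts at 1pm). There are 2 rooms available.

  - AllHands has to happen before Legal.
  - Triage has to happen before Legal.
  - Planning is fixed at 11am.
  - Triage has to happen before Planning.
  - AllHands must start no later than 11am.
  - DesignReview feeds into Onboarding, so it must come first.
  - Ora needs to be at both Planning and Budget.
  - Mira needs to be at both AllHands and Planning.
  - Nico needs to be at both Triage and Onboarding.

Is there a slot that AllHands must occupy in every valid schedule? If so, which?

10am

AllHands's window is 10am–11am.
Planning is fixed at 11am, and AllHands can't share a slot with Planning.
So AllHands must be 10am.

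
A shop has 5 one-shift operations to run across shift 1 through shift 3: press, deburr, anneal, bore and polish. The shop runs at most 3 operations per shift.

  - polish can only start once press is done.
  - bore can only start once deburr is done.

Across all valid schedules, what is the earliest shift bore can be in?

shift 2

Precedence pushes bore to at least shift 2.
bore at shift 2 is achievable: press=shift 1, anneal=shift 1, polish=shift 2, bore=shift 2, deburr=shift 1.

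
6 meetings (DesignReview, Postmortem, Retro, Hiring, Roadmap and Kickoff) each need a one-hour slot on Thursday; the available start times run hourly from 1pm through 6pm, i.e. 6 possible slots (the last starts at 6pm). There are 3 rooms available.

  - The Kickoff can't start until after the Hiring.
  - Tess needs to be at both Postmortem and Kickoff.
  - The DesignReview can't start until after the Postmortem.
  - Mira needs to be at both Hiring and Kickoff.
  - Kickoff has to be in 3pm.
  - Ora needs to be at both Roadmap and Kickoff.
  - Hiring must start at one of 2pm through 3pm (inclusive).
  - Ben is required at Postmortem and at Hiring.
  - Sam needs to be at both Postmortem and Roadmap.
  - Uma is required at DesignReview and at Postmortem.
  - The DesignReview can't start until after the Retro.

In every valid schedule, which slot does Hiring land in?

2pm

Hiring's window is 2pm–3pm.
Kickoff is fixed at 3pm, and Hiring can't share a slot with Kickoff.
So Hiring must be 2pm.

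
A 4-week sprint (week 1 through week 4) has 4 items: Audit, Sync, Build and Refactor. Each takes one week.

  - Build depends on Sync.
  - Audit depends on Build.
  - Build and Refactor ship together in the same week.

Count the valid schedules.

Enumerating: Build=week 2, Audit=week 3, Sync=week 1, Refactor=week 2 | Build in week 2, Sync in week 1, Refactor in week 2, Audit in week 4 | Audit in week 4, Sync in week 1, Build in week 3, Refactor in week 3 | Audit in week 4, Sync in week 2, Build in week 3, Refactor in week 3.

4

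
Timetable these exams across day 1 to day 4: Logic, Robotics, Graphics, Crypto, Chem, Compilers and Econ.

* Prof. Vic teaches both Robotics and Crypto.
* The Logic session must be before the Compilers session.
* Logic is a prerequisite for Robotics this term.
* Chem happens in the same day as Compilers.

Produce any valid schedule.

Chem -> day 2; Crypto -> day 1; Econ -> day 1; Logic -> day 1; Robotics -> day 2; Graphics -> day 1; Compilers -> day 2

Checking: Logic(day 1) before Robotics(day 2); Logic(day 1) before Compilers(day 2); Robotics(day 2) != Crypto(day 1); Chem = Compilers = day 2.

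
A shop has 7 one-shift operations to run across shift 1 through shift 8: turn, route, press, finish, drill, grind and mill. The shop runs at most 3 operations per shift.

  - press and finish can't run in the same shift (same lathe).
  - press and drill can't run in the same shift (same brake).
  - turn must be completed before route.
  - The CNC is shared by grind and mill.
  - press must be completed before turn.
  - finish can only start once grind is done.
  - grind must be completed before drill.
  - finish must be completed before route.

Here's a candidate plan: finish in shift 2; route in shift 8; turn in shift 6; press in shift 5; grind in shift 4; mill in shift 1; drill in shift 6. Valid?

press and drill can't run in the same shift (same brake) — holds.
turn must be completed before route — holds.
press must be completed before turn — holds.
The CNC is shared by grind and mill — holds.
finish must be completed before route — holds.
grind must be completed before drill — holds.
The shop runs at most 3 operations per shift — holds.
press and finish can't run in the same shift (same lathe) — holds.
finish can only start once grind is done — violated.

Invalid. finish can only start once grind is done.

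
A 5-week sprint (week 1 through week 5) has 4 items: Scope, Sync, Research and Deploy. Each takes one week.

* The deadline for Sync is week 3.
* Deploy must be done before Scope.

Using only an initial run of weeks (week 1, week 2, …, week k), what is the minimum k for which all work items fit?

The precedence chain requires at least 2 distinct weeks.
2 works (last occupied week: week 2): for example Sync=week 1, Deploy=week 1, Research=week 1, Scope=week 2.

2 weeks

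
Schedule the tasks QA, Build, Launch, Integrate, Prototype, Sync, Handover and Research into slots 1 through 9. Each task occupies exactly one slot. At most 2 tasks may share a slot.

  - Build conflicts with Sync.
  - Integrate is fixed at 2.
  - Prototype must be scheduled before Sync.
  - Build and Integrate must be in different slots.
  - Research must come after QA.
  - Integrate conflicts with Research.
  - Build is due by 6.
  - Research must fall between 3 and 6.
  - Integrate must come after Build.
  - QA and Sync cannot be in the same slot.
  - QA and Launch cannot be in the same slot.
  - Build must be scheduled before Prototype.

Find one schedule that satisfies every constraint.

Sync=3, Build=1, Research=3, Handover=4, Prototype=2, QA=1, Launch=4, Integrate=2

Checking: Build(1) before Prototype(2); Prototype(2) before Sync(3); Build(1) before Integrate(2); QA(1) before Research(3); QA(1) != Launch(4); QA(1) != Sync(3); Integrate(2) != Research(3); Build(1) != Sync(3); Build(1) != Integrate(2); Integrate=2 in [2,2]; Build=1 in [1,6]; Research=3 in [3,6]; max 2 per slot (cap 2).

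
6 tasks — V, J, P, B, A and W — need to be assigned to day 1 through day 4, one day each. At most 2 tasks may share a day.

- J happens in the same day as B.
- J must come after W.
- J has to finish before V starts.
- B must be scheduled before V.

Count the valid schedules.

Splitting on V: it can be day 3 (7), day 4 (21). Listing each branch's schedules as (J, P, B, A, W) by day number:
V=day 3: (2,1,2,3,1) (2,1,2,4,1) (2,3,2,1,1) (2,3,2,4,1) (2,4,2,1,1) (2,4,2,3,1) (2,4,2,4,1) — 7.
V=day 4: (2,1,2,3,1) (2,1,2,4,1) (2,3,2,1,1) (2,3,2,3,1) (2,3,2,4,1) (2,4,2,1,1) (2,4,2,3,1) (3,1,3,1,2) (3,1,3,2,1) (3,1,3,2,2) (3,1,3,4,1) (3,1,3,4,2) (3,2,3,1,1) (3,2,3,1,2) (3,2,3,2,1) (3,2,3,4,1) (3,2,3,4,2) (3,4,3,1,1) (3,4,3,1,2) (3,4,3,2,1) (3,4,3,2,2) — 21.
Summing: 7 + 21 = 28.

28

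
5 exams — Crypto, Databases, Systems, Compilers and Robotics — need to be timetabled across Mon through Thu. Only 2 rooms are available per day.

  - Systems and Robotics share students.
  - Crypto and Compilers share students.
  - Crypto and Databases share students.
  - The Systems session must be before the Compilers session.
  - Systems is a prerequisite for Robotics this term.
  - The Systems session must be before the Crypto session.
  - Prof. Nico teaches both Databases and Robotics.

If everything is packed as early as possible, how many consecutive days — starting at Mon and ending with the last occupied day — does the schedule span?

The precedence chain requires at least 2 distinct days.
With at most 2 per day and 5 exams, at least 3 days are needed.
3 works (last occupied day: Wed): for example Databases -> Mon; Robotics -> Tue; Systems -> Mon; Compilers -> Wed; Crypto -> Tue.

3 days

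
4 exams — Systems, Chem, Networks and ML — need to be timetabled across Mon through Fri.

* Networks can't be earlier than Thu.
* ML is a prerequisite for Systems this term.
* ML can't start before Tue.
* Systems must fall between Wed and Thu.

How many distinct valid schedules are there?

30

Splitting on Systems: it can be Wed (10), Thu (20). Listing each branch's schedules as (Chem, Networks, ML):
Systems=Wed: (Mon,Thu,Tue) (Mon,Fri,Tue) (Tue,Thu,Tue) (Tue,Fri,Tue) (Wed,Thu,Tue) (Wed,Fri,Tue) (Thu,Thu,Tue) (Thu,Fri,Tue) (Fri,Thu,Tue) (Fri,Fri,Tue) — 10.
Systems=Thu: (Mon,Thu,Tue) (Mon,Thu,Wed) (Mon,Fri,Tue) (Mon,Fri,Wed) (Tue,Thu,Tue) (Tue,Thu,Wed) (Tue,Fri,Tue) (Tue,Fri,Wed) (Wed,Thu,Tue) (Wed,Thu,Wed) (Wed,Fri,Tue) (Wed,Fri,Wed) (Thu,Thu,Tue) (Thu,Thu,Wed) (Thu,Fri,Tue) (Thu,Fri,Wed) (Fri,Thu,Tue) (Fri,Thu,Wed) (Fri,Fri,Tue) (Fri,Fri,Wed) — 20.
Summing: 10 + 20 = 30.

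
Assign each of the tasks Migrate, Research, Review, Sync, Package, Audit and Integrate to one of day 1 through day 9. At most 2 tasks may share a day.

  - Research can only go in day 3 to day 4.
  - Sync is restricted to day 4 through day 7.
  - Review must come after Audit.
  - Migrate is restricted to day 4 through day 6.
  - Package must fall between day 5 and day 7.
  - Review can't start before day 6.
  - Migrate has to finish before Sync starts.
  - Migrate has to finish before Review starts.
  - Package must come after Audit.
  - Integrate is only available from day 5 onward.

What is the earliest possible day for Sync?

Sync is available from day 4; precedence pushes Sync to at least day 5; Sync's own window allows nothing later than day 7.
Sync at day 5 is achievable: Integrate in day 6; Research in day 3; Migrate in day 4; Package in day 5; Sync in day 5; Review in day 6; Audit in day 1.

day 5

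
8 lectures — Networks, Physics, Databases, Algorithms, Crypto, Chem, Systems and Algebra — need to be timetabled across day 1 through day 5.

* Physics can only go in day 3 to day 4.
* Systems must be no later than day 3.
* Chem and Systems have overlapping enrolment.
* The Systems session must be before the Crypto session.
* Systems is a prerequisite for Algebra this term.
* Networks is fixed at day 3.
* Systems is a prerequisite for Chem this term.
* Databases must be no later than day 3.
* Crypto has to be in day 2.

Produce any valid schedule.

Algorithms -> day 1; Algebra -> day 2; Chem -> day 2; Networks -> day 3; Databases -> day 1; Systems -> day 1; Crypto -> day 2; Physics -> day 3

Checking: Systems(day 1) before Crypto(day 2); Systems(day 1) before Algebra(day 2); Systems(day 1) before Chem(day 2); Chem(day 2) != Systems(day 1); Databases=day 1 in [day 1,day 3]; Systems=day 1 in [day 1,day 3]; Physics=day 3 in [day 3,day 4]; Networks=day 3 in [day 3,day 3]; Crypto=day 2 in [day 2,day 2].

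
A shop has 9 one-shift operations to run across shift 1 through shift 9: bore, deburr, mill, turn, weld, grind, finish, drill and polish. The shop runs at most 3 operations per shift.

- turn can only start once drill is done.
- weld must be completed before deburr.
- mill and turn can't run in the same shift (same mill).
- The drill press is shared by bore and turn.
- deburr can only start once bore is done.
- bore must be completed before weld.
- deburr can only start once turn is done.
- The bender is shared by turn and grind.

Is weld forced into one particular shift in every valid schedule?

weld can be shift 2 (e.g. drill=shift 1; deburr=shift 3; mill=shift 1; weld=shift 2; turn=shift 2; polish=shift 3; bore=shift 1; finish=shift 2; grind=shift 3) or shift 3 (e.g. turn=shift 2, bore=shift 1, polish=shift 2, finish=shift 2, mill=shift 1, grind=shift 3, deburr=shift 4, weld=shift 3, drill=shift 1).

No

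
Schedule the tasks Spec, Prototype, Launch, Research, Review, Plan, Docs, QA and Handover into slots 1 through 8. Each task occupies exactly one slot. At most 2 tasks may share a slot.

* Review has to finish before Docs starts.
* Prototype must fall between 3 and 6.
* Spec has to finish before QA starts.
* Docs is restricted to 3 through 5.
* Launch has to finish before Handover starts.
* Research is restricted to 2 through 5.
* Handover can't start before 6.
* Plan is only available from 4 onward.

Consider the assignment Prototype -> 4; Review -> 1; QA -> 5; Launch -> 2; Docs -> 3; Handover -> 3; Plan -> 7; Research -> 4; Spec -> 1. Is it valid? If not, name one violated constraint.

Invalid. Handover can't start before 6.

Research is restricted to 2 through 5 — holds.
Plan is only available from 4 onward — holds.
At most 2 tasks may share a slot — holds.
Docs is restricted to 3 through 5 — holds.
Launch has to finish before Handover starts — holds.
Review has to finish before Docs starts — holds.
Handover can't start before 6 — violated.
Spec has to finish before QA starts — holds.
Prototype must fall between 3 and 6 — holds.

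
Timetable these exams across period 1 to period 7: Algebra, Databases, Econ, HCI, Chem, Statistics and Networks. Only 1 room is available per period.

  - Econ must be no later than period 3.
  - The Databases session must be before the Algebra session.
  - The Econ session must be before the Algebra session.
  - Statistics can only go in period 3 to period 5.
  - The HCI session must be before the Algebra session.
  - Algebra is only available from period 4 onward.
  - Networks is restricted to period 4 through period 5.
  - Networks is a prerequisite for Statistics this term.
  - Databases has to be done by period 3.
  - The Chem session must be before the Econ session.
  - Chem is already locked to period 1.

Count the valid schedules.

2

Enumerating: Statistics -> period 5, Econ -> period 2, Networks -> period 4, Databases -> period 3, HCI -> period 6, Algebra -> period 7, Chem -> period 1 | Algebra=period 7, Chem=period 1, Networks=period 4, HCI=period 6, Econ=period 3, Statistics=period 5, Databases=period 2.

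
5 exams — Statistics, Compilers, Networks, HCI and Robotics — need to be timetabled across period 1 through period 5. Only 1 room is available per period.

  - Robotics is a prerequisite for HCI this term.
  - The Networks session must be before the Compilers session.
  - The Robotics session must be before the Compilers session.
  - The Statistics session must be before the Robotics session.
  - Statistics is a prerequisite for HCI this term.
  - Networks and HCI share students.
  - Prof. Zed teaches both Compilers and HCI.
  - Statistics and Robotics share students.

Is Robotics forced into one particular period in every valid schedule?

No

Robotics can be period 2 (e.g. Compilers=period 4, Statistics=period 1, HCI=period 5, Networks=period 3, Robotics=period 2) or period 3 (e.g. HCI=period 5, Compilers=period 4, Networks=period 2, Statistics=period 1, Robotics=period 3).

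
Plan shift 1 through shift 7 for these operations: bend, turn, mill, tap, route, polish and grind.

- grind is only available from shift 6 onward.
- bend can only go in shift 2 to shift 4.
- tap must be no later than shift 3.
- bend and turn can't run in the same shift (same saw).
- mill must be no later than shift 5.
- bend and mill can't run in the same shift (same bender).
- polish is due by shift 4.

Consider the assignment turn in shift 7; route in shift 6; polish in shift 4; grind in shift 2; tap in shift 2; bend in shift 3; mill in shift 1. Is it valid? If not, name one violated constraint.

No — it violates: grind is only available from shift 6 onward

bend and turn can't run in the same shift (same saw) — holds.
bend and mill can't run in the same shift (same bender) — holds.
tap must be no later than shift 3 — holds.
bend can only go in shift 2 to shift 4 — holds.
polish is due by shift 4 — holds.
mill must be no later than shift 5 — holds.
grind is only available from shift 6 onward — violated.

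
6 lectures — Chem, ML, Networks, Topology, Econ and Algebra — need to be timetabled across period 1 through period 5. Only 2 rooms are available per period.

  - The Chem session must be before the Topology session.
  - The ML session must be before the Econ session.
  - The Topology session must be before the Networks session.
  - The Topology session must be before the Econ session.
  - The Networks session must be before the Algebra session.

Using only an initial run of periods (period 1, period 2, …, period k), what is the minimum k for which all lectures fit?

4 periods

The precedence chain requires at least 4 distinct periods.
With at most 2 per period and 6 lectures, at least 3 periods are needed.
4 works (last occupied period: period 4): for example Algebra -> period 4, Chem -> period 1, Topology -> period 2, ML -> period 1, Econ -> period 3, Networks -> period 3.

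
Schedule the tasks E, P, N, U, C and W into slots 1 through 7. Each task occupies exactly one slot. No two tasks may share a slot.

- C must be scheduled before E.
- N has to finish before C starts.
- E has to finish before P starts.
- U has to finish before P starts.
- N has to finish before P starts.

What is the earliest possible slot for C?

Precedence pushes C to at least 2; downstream work caps C at 5.
C at 2 is achievable: W -> 6; C -> 2; N -> 1; E -> 3; U -> 4; P -> 5.

2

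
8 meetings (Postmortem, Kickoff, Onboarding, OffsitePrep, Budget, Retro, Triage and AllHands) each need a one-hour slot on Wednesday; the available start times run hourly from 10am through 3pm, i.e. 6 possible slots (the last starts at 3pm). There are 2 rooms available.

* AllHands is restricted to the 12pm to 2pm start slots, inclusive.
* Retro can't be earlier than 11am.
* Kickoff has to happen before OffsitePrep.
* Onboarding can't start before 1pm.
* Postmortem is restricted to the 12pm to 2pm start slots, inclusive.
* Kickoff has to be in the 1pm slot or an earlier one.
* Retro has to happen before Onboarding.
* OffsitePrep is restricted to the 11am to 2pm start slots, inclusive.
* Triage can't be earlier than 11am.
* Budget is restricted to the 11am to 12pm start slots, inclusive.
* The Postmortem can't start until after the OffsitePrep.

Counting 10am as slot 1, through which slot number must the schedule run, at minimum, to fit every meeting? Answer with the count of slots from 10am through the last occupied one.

5 slots

The precedence chain requires at least 3 distinct slots.
With at most 2 per slot and 8 meetings, at least 4 slots are needed.
Onboarding can't be placed before 1pm — that is slot 4 counting from 10am — so the schedule must run through at least 4 slots.
Could 4 slots be enough, i.e. nothing placed later than 1pm? No: Postmortem's window within 4 slots is {12pm, 1pm}; Onboarding's window within 4 slots is {1pm}; OffsitePrep's window within 4 slots is {11am, 12pm, 1pm}; Budget's window within 4 slots is {11am, 12pm}; Retro's window within 4 slots is {11am, 12pm, 1pm}; Triage's window within 4 slots is {11am, 12pm, 1pm}; AllHands's window within 4 slots is {12pm, 1pm}; OffsitePrep must come before Postmortem (at 1pm or earlier) → {11am, 12pm}; Retro must come before Onboarding (at 1pm or earlier) → {11am, 12pm}; Postmortem, Onboarding, OffsitePrep, Budget, Retro, Triage and AllHands are all confined to {11am, 12pm, 1pm} — 7 meetings for 3 slots at most 2 apiece is too many.
So 4 slots is not enough.
5 works (last occupied slot: 2pm): for example Budget -> 11am; AllHands -> 1pm; Triage -> 2pm; Onboarding -> 1pm; Retro -> 12pm; OffsitePrep -> 11am; Kickoff -> 10am; Postmortem -> 12pm.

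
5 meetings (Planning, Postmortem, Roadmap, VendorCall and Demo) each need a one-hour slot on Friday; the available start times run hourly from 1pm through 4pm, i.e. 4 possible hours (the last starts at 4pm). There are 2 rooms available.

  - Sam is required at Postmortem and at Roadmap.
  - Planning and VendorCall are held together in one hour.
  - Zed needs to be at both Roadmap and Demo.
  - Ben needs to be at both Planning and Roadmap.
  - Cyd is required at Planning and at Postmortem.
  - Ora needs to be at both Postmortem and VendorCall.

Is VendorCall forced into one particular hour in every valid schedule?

VendorCall can be 1pm (e.g. Roadmap=3pm, Postmortem=2pm, Demo=2pm, Planning=1pm, VendorCall=1pm) or 2pm (e.g. Postmortem -> 1pm, VendorCall -> 2pm, Demo -> 1pm, Planning -> 2pm, Roadmap -> 3pm).

No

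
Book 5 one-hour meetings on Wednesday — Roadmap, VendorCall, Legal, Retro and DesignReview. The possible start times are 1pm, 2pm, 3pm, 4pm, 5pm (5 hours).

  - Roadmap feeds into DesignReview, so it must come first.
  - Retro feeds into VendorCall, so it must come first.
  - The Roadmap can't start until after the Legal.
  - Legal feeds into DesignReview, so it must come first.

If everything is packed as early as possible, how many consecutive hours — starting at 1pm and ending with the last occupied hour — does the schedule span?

The precedence chain requires at least 3 distinct hours.
3 works (last occupied hour: 3pm): for example DesignReview -> 3pm, VendorCall -> 2pm, Roadmap -> 2pm, Legal -> 1pm, Retro -> 1pm.

3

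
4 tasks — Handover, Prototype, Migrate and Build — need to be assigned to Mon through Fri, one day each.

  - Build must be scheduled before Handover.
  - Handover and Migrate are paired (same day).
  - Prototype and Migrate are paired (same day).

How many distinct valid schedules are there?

Splitting on Handover: it can be Tue (1), Wed (2), Thu (3), Fri (4). Listing each branch's schedules as (Prototype, Migrate, Build):
Handover=Tue: (Tue,Tue,Mon) — 1.
Handover=Wed: (Wed,Wed,Mon) (Wed,Wed,Tue) — 2.
Handover=Thu: (Thu,Thu,Mon) (Thu,Thu,Tue) (Thu,Thu,Wed) — 3.
Handover=Fri: (Fri,Fri,Mon) (Fri,Fri,Tue) (Fri,Fri,Wed) (Fri,Fri,Thu) — 4.
Summing: 1 + 2 + 3 + 4 = 10.

10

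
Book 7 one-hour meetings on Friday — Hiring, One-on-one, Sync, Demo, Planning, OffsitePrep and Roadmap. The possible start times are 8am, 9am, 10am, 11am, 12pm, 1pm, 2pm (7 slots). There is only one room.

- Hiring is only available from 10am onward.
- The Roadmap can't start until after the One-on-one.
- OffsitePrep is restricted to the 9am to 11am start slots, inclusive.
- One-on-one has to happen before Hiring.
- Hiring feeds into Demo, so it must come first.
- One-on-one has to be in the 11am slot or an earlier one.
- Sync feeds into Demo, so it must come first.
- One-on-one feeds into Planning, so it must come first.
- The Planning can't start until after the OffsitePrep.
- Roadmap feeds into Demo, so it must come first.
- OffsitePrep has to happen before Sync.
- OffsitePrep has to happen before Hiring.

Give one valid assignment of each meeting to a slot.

Hiring -> 10am; Demo -> 1pm; Planning -> 2pm; One-on-one -> 8am; OffsitePrep -> 9am; Roadmap -> 12pm; Sync -> 11am

Checking: OffsitePrep(9am) before Hiring(10am); One-on-one(8am) before Planning(2pm); OffsitePrep(9am) before Planning(2pm); Roadmap(12pm) before Demo(1pm); Sync(11am) before Demo(1pm); One-on-one(8am) before Hiring(10am); OffsitePrep(9am) before Sync(11am); Hiring(10am) before Demo(1pm); One-on-one(8am) before Roadmap(12pm); One-on-one=8am in [8am,11am]; Hiring=10am in [10am,2pm]; OffsitePrep=9am in [9am,11am]; max 1 per slot (cap 1).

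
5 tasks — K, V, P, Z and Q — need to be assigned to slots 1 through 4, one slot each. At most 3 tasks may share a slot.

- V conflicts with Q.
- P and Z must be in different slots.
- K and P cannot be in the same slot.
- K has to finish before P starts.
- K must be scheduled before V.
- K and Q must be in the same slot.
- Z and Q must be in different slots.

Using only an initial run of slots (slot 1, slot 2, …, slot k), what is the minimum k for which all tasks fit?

The precedence chain requires at least 2 distinct slots.
With at most 3 per slot and 5 tasks, at least 2 slots are needed.
Could 2 slots be enough, i.e. nothing placed later than 2? No: V must come after K (at 1 or later) → {2}; K must come before V (at 2 or earlier) → {1}; P must come after K (at 1 or later) → {2}; Q must be in the same slot as K (in {1}) → {1}; Z can't share with Q (1) → {2}; Z can't share with P (2) → nothing is left.
So 2 slots is not enough.
3 works (last occupied slot: 3): for example K=1, V=2, Q=1, Z=3, P=2.

3 slots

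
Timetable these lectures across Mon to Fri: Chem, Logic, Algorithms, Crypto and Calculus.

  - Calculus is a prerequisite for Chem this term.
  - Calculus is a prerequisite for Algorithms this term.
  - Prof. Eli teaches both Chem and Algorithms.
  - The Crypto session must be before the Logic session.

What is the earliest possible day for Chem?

Tue

Precedence pushes Chem to at least Tue.
Chem at Tue is achievable: Logic=Tue, Crypto=Mon, Chem=Tue, Algorithms=Wed, Calculus=Mon.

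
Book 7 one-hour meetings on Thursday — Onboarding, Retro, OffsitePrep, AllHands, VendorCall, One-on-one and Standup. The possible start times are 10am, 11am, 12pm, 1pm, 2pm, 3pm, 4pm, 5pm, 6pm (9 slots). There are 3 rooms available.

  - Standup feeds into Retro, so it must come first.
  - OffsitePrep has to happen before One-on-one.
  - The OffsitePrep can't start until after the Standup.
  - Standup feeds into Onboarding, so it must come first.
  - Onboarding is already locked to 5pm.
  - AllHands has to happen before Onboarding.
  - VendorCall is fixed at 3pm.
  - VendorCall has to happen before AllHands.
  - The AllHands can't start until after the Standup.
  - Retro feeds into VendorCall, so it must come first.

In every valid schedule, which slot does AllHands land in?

4pm

VendorCall is fixed at 3pm and must come before AllHands, so AllHands is at least 4pm.
Onboarding is fixed at 5pm and must come after AllHands, so AllHands is at most 4pm.
So AllHands must be 4pm.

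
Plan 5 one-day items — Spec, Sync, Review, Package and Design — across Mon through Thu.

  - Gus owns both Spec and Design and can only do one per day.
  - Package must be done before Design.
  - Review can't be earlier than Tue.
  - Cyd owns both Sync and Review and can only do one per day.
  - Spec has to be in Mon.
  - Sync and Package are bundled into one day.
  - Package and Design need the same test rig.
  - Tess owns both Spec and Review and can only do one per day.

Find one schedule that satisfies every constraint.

Review in Tue, Spec in Mon, Package in Mon, Design in Tue, Sync in Mon

Checking: Package(Mon) before Design(Tue); Sync(Mon) != Review(Tue); Package(Mon) != Design(Tue); Spec(Mon) != Design(Tue); Spec(Mon) != Review(Tue); Sync = Package = Mon; Spec=Mon in [Mon,Mon]; Review=Tue in [Tue,Thu].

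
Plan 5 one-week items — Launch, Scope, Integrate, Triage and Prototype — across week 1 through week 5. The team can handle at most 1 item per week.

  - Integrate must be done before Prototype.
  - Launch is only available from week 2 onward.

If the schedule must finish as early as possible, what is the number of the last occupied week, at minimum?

The precedence chain requires at least 2 distinct weeks.
With at most 1 per week and 5 work items, at least 5 weeks are needed.
5 works (last occupied week: week 5): for example Launch -> week 2; Triage -> week 5; Prototype -> week 3; Scope -> week 4; Integrate -> week 1.

5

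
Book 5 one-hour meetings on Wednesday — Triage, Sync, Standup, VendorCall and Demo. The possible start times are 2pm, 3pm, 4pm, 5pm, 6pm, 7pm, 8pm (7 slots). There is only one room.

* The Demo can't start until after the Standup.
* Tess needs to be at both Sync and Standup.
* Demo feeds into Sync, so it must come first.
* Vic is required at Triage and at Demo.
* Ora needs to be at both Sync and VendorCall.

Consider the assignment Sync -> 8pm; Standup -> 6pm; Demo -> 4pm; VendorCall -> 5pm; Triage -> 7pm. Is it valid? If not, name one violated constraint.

Tess needs to be at both Sync and Standup — holds.
Demo feeds into Sync, so it must come first — holds.
Vic is required at Triage and at Demo — holds.
There is only one room — holds.
Ora needs to be at both Sync and VendorCall — holds.
The Demo can't start until after the Standup — violated.

Invalid. The Demo can't start until after the Standup.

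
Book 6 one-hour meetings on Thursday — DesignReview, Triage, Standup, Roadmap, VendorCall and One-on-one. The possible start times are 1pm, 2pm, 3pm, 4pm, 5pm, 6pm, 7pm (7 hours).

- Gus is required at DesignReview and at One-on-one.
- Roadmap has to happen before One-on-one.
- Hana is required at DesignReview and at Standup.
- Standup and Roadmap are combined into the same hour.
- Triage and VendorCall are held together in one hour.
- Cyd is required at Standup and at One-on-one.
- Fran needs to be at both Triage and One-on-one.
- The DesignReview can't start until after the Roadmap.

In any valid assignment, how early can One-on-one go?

Precedence pushes One-on-one to at least 2pm.
One-on-one at 2pm is achievable: DesignReview -> 3pm; Triage -> 1pm; VendorCall -> 1pm; Standup -> 1pm; Roadmap -> 1pm; One-on-one -> 2pm.

2pm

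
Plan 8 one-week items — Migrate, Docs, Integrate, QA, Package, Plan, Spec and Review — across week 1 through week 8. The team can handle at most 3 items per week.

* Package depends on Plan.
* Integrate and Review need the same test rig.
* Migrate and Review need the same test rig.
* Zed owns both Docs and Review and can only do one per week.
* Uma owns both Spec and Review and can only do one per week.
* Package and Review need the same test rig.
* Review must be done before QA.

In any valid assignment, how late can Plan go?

Downstream work caps Plan at week 7.
Plan at week 7 is achievable: Review -> week 1; Plan -> week 7; Migrate -> week 2; Package -> week 8; QA -> week 2; Spec -> week 3; Integrate -> week 3; Docs -> week 2.

week 7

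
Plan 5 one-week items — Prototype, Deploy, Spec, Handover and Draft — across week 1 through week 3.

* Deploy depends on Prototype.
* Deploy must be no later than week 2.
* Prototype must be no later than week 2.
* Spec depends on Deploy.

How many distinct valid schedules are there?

9

Splitting on Handover: it can be week 1 (3), week 2 (3), week 3 (3). Listing each branch's schedules as (Prototype, Deploy, Spec, Draft) by week number:
Handover=week 1: (1,2,3,1) (1,2,3,2) (1,2,3,3) — 3.
Handover=week 2: (1,2,3,1) (1,2,3,2) (1,2,3,3) — 3.
Handover=week 3: (1,2,3,1) (1,2,3,2) (1,2,3,3) — 3.
Summing: 3 + 3 + 3 = 9.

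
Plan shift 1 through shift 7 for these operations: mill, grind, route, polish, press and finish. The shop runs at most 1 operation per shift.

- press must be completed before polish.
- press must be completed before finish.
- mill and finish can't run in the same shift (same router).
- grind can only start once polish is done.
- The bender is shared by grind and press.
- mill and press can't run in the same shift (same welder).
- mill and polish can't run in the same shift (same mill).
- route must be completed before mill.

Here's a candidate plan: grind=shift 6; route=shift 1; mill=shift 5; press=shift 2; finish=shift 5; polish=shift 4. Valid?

The bender is shared by grind and press — holds.
mill and press can't run in the same shift (same welder) — holds.
press must be completed before polish — holds.
mill and finish can't run in the same shift (same router) — violated.
grind can only start once polish is done — holds.
route must be completed before mill — holds.
The shop runs at most 1 operation per shift — violated.
mill and polish can't run in the same shift (same mill) — holds.
press must be completed before finish — holds.

Invalid. mill and finish can't run in the same shift (same router).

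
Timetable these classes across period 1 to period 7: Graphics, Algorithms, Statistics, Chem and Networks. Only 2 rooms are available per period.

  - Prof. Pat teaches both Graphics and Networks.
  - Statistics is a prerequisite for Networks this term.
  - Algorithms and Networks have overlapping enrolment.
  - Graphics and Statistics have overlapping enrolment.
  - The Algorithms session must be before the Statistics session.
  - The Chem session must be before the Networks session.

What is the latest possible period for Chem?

Downstream work caps Chem at period 6.
Chem at period 6 is achievable: Graphics=period 1, Chem=period 6, Networks=period 7, Statistics=period 2, Algorithms=period 1.

period 6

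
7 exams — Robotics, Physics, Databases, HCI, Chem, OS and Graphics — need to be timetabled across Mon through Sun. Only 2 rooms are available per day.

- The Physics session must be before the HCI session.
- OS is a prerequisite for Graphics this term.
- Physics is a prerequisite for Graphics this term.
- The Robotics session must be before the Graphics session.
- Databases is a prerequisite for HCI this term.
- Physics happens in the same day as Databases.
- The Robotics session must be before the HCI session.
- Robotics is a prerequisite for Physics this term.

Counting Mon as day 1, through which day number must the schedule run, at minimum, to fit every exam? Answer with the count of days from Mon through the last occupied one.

4

The precedence chain requires at least 3 distinct days.
With at most 2 per day and 7 exams, at least 4 days are needed.
4 works (last occupied day: Thu): for example Robotics=Mon, OS=Mon, Graphics=Wed, Databases=Tue, Chem=Thu, HCI=Wed, Physics=Tue.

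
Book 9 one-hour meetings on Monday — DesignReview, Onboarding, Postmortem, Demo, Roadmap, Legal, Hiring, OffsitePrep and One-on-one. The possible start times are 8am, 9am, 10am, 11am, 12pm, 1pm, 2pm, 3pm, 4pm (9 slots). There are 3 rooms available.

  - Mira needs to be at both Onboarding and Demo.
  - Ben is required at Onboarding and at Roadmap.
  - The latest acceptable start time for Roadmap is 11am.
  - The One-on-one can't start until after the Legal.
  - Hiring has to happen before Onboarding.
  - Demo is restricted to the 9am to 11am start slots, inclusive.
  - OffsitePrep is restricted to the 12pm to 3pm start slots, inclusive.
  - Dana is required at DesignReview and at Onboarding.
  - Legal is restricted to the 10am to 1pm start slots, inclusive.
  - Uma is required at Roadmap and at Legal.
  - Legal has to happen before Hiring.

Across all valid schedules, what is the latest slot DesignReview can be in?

4pm

DesignReview at 4pm is achievable: DesignReview -> 4pm; Hiring -> 11am; Legal -> 10am; Onboarding -> 12pm; OffsitePrep -> 12pm; Roadmap -> 8am; Postmortem -> 8am; Demo -> 9am; One-on-one -> 11am.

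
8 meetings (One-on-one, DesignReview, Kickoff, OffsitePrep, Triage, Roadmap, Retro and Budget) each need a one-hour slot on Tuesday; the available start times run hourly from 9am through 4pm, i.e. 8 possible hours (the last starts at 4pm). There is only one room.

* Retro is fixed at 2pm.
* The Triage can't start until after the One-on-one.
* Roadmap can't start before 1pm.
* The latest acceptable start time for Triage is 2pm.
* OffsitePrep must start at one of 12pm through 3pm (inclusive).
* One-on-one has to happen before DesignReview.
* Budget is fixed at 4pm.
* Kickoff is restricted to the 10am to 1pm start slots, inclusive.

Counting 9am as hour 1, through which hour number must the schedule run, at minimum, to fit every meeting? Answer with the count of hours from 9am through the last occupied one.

8 hours

The precedence chain requires at least 2 distinct hours.
With at most 1 per hour and 8 meetings, at least 8 hours are needed.
Budget can't be placed before 4pm — that is hour 8 counting from 9am — so the schedule must run through at least 8 hours.
8 works (last occupied hour: 4pm): for example Retro in 2pm, Triage in 11am, Budget in 4pm, DesignReview in 3pm, OffsitePrep in 12pm, Roadmap in 1pm, Kickoff in 10am, One-on-one in 9am.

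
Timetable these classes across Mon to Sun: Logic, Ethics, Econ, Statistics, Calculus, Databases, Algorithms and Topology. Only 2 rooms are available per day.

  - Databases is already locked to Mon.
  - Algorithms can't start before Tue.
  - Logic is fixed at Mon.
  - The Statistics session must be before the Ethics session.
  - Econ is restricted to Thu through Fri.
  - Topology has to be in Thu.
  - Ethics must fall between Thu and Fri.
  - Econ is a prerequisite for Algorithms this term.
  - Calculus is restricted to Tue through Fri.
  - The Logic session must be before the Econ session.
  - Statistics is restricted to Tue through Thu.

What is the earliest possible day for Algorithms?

Algorithms is available from Tue; precedence pushes Algorithms to at least Fri.
Algorithms at Fri is achievable: Statistics -> Tue; Logic -> Mon; Econ -> Thu; Calculus -> Tue; Topology -> Thu; Algorithms -> Fri; Databases -> Mon; Ethics -> Fri.

Fri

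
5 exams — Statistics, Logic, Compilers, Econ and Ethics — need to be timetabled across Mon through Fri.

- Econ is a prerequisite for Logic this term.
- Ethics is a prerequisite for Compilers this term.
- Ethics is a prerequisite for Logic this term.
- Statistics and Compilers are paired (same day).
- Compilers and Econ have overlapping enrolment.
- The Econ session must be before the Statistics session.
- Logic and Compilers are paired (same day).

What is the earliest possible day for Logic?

Tue

Precedence pushes Logic to at least Tue.
Logic at Tue is achievable: Econ -> Mon, Compilers -> Tue, Logic -> Tue, Statistics -> Tue, Ethics -> Mon.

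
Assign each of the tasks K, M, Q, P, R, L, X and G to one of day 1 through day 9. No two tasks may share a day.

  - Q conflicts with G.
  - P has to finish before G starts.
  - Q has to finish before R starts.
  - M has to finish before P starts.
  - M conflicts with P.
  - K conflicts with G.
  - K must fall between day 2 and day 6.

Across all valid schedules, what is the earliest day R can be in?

Precedence pushes R to at least day 2.
R at day 2 is achievable: P -> day 5, K -> day 3, M -> day 4, L -> day 7, X -> day 8, R -> day 2, Q -> day 1, G -> day 6.

day 2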